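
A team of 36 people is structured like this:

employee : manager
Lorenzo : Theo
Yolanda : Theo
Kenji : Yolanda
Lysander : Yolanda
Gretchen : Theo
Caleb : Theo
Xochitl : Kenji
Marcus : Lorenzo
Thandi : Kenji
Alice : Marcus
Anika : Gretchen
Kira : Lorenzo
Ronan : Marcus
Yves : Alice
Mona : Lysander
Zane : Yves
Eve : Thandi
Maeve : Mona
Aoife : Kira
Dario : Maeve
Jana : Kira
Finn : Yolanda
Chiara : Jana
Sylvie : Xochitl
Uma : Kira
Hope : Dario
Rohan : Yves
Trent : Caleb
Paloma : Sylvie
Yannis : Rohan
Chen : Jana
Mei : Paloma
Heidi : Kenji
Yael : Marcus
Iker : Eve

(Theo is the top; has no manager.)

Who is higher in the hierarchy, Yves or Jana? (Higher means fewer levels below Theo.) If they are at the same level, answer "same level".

Yves is 4 levels below Theo; Jana is 3. Jana is higher.

Jana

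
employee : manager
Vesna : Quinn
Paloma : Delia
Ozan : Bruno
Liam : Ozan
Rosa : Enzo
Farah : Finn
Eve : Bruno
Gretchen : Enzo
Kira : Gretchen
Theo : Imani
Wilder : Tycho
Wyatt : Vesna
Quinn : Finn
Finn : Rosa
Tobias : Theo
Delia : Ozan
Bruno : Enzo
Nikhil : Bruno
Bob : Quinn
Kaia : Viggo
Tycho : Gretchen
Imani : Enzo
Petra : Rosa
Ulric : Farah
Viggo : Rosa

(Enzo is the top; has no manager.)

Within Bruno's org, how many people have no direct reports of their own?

The people in Bruno's organization with no one reporting to them are Nikhil, Eve, Liam, Paloma. That is 4.

4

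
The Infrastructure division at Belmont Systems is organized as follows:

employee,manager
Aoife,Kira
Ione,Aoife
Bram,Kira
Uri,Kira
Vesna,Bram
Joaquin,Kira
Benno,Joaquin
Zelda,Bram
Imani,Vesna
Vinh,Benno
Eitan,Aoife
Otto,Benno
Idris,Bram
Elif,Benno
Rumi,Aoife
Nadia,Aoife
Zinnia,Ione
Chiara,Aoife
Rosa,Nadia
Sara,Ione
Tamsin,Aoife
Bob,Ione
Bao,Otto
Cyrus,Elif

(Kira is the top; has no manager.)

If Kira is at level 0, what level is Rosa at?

3

Chain from Rosa up to Kira: Rosa → Nadia → Aoife → Kira. That is 3 steps up, so Rosa is 3 levels below Kira.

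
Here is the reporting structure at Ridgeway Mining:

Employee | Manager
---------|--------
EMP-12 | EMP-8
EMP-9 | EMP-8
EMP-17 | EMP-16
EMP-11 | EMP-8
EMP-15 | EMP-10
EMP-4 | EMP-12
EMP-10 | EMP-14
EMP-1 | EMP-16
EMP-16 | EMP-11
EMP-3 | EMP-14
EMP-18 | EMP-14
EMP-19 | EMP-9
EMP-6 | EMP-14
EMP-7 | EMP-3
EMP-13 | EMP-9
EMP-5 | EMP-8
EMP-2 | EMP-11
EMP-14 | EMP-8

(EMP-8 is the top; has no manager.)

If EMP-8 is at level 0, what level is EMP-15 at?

3

Chain from EMP-15 up to EMP-8: EMP-15 → EMP-10 → EMP-14 → EMP-8. That is 3 steps up, so EMP-15 is 3 levels below EMP-8.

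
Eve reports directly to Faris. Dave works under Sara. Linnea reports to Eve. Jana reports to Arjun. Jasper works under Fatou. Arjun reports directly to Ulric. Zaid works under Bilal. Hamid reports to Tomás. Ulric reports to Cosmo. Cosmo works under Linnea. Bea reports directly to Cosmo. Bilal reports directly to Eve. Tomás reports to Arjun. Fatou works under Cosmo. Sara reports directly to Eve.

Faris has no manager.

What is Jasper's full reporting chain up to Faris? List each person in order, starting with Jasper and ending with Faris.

Jasper reports to Fatou. Fatou reports to Cosmo. Cosmo reports to Linnea. Linnea reports to Eve. Eve reports to Faris. Faris is at the top.

Jasper -> Fatou -> Cosmo -> Linnea -> Eve -> Faris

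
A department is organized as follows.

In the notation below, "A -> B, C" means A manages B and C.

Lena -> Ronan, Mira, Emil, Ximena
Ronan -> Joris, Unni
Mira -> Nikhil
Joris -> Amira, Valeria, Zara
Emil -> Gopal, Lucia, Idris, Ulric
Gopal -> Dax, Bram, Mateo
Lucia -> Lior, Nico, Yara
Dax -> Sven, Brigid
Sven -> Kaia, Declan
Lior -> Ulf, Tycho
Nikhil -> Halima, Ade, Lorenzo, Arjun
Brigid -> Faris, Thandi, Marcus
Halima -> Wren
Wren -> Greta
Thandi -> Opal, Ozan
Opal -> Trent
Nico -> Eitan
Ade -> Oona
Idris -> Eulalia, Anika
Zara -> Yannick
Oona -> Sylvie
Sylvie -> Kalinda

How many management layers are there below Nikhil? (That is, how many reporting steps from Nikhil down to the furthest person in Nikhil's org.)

4

The longest chain under Nikhil runs Nikhil → Ade → Oona → Sylvie → Kalinda, which is 4 levels below Nikhil.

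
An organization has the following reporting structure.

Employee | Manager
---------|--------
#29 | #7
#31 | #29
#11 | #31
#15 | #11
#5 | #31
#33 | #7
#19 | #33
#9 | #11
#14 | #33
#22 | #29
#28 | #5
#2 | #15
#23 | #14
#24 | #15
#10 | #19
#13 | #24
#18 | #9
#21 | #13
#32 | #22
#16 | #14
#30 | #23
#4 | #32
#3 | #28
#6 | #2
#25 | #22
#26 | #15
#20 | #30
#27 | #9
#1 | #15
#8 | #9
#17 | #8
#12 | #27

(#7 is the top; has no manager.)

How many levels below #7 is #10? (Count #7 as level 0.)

Chain from #10 up to #7: #10 → #19 → #33 → #7. That is 3 steps up, so #10 is 3 levels below #7.

3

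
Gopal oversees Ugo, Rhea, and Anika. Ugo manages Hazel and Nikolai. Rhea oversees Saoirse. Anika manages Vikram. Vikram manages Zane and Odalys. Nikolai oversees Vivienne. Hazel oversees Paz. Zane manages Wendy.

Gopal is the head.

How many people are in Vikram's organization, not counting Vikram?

3

Vikram directly manages Odalys, Zane. Odalys has no reports. Under Zane: Wendy (1). So Vikram's organization is 2 direct reports plus everyone under them: 1 + 2 = 3.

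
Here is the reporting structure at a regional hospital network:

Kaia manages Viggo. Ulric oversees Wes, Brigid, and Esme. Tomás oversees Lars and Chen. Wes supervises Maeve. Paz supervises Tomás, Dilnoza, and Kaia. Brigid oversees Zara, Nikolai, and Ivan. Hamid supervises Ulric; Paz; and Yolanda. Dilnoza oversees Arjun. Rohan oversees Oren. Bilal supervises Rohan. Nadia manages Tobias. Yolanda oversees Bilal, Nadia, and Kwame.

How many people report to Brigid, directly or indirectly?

Brigid directly manages Nikolai, Ivan, Zara. Nikolai has no reports. Ivan has no reports. Zara has no reports. So Brigid's organization is 3 direct reports plus everyone under them: 1 + 1 + 1 = 3.

3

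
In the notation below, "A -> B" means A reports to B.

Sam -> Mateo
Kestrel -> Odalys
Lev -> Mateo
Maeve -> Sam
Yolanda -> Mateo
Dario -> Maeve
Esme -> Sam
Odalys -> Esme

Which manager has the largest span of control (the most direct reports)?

Direct-report counts: Mateo has 3; Sam has 2; Esme has 1; Odalys has 1; Maeve has 1. The largest is 3, held by Mateo.

Mateo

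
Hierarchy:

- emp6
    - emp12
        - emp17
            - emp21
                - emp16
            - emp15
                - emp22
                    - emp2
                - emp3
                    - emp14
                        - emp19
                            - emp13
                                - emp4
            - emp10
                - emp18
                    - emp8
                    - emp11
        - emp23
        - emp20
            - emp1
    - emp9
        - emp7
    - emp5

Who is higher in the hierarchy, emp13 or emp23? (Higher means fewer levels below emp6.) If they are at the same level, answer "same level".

emp23

emp13 is 7 levels below emp6; emp23 is 2. emp23 is higher.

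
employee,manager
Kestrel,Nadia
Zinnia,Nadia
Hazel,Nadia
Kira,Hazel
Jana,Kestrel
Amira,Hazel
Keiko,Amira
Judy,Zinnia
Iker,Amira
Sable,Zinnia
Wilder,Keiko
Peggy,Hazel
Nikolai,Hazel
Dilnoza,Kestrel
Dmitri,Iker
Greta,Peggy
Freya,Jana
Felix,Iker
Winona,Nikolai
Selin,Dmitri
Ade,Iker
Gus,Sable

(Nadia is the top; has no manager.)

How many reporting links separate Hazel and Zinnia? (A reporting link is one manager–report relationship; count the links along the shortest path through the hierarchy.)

Hazel is 1 level below Nadia, and Zinnia is 1 level below Nadia (their lowest common manager). The shortest path runs up from Hazel to Nadia and back down to Zinnia: 1 + 1 = 2 links.

2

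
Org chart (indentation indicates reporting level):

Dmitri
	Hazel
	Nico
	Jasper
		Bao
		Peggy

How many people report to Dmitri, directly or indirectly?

5

Dmitri directly manages Hazel, Nico, Jasper. Hazel has no reports. Nico has no reports. Under Jasper: Peggy, Bao (2). So Dmitri's organization is 3 direct reports plus everyone under them: 1 + 1 + 3 = 5.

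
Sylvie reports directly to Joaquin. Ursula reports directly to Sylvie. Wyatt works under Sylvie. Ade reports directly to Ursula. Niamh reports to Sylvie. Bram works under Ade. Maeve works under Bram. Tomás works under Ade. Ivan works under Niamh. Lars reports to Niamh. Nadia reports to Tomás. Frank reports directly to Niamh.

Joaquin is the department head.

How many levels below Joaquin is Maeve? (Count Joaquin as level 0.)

Chain from Maeve up to Joaquin: Maeve → Bram → Ade → Ursula → Sylvie → Joaquin. That is 5 steps up, so Maeve is 5 levels below Joaquin.

5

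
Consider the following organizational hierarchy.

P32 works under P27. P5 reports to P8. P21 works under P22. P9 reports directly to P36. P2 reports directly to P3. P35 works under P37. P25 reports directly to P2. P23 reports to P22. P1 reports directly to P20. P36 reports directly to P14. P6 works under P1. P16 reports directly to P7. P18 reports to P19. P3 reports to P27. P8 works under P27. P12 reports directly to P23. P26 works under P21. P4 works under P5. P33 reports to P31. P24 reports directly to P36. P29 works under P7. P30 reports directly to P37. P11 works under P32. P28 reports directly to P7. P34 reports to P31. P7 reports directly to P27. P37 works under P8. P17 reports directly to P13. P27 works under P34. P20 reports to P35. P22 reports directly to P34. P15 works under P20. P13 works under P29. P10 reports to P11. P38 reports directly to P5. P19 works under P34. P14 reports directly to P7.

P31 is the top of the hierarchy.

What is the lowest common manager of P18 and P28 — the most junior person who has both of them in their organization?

P18's chain of managers is P19, P34, P31. P28's chain of managers is P7, P27, P34, P31. The first manager that appears in both chains is P34.

P34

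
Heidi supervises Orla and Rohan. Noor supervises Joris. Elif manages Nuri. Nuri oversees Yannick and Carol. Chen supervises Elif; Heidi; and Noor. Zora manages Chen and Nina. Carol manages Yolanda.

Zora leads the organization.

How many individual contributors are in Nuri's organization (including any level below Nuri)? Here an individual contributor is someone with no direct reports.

2

The people in Nuri's organization with no one reporting to them are Yannick, Yolanda. That is 2.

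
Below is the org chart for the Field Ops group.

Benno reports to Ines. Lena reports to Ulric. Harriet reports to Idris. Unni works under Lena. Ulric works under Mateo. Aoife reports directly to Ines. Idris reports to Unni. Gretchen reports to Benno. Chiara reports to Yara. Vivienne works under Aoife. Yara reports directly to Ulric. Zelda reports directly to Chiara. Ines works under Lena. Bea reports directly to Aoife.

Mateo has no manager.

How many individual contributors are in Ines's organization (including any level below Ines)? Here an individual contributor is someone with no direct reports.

3

The people in Ines's organization with no one reporting to them are Gretchen, Vivienne, Bea. That is 3.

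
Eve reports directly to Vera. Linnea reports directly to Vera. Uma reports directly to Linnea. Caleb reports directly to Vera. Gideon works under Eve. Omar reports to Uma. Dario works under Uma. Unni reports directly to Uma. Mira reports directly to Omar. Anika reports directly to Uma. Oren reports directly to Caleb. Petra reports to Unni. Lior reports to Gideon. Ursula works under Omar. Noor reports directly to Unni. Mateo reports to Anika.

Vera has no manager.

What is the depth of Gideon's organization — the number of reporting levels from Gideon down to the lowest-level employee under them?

1

The longest chain under Gideon runs Gideon → Lior, which is 1 level below Gideon.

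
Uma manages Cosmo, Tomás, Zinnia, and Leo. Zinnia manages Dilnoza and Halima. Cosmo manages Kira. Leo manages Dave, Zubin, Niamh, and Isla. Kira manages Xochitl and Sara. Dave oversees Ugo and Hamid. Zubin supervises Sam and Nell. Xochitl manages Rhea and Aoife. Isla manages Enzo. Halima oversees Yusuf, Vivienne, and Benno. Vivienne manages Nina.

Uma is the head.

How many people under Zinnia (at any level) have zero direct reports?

The people in Zinnia's organization with no one reporting to them are Dilnoza, Yusuf, Nina, Benno. That is 4.

4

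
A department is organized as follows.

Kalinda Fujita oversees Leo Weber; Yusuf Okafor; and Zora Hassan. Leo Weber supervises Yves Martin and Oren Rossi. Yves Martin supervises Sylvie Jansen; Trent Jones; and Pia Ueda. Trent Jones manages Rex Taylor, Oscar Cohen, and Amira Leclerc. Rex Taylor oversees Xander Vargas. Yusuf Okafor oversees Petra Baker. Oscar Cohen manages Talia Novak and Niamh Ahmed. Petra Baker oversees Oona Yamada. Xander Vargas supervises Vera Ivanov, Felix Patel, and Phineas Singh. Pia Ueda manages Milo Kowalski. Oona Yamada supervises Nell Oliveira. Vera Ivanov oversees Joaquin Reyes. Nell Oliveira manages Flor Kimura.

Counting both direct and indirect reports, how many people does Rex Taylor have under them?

Rex Taylor directly manages Xander Vargas. Under Xander Vargas: Phineas Singh, Felix Patel, Vera Ivanov, Joaquin Reyes (4). That's 5 in total.

5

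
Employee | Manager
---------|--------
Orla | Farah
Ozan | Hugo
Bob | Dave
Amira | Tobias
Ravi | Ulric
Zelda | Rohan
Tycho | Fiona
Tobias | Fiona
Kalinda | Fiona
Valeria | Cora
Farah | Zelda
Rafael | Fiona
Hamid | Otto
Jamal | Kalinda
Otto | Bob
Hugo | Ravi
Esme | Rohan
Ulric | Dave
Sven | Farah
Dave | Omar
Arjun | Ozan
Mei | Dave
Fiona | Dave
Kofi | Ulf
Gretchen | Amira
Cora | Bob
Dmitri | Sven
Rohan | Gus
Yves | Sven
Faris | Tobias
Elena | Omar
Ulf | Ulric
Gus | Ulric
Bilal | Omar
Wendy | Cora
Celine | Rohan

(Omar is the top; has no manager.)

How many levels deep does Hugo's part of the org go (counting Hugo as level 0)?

2

The longest chain under Hugo runs Hugo → Ozan → Arjun, which is 2 levels below Hugo.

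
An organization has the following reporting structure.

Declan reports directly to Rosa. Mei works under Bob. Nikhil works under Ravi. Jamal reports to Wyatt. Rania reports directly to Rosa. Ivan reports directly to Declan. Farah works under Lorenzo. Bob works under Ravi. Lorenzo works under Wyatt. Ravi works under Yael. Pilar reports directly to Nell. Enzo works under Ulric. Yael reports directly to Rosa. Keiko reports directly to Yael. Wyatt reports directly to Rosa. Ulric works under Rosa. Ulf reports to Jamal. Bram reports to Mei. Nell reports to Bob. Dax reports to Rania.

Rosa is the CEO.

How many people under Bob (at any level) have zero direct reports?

The people in Bob's organization with no one reporting to them are Pilar, Bram. That is 2.

2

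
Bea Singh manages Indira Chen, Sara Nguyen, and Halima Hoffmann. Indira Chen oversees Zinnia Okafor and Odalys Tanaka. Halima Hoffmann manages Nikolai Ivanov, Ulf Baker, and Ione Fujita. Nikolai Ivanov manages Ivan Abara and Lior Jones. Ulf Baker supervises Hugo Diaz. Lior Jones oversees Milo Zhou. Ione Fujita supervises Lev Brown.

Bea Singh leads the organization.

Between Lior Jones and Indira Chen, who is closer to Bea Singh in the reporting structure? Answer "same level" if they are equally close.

Lior Jones is 3 levels below Bea Singh; Indira Chen is 1. Indira Chen is higher.

Indira Chen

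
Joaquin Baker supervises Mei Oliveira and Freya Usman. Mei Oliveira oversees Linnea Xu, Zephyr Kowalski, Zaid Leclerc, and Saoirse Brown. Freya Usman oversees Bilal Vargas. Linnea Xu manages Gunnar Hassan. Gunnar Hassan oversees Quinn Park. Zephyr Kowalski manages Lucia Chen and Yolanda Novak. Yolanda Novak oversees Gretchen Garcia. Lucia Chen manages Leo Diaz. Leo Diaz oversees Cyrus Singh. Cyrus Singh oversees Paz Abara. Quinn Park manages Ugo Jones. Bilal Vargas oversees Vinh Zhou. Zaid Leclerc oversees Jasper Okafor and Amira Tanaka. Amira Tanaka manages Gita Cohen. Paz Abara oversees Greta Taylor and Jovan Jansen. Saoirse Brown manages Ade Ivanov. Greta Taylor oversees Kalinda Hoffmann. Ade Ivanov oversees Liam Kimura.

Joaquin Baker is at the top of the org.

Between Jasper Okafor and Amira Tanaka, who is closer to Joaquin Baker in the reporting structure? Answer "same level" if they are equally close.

same level

Both Jasper Okafor and Amira Tanaka are 3 levels below Joaquin Baker.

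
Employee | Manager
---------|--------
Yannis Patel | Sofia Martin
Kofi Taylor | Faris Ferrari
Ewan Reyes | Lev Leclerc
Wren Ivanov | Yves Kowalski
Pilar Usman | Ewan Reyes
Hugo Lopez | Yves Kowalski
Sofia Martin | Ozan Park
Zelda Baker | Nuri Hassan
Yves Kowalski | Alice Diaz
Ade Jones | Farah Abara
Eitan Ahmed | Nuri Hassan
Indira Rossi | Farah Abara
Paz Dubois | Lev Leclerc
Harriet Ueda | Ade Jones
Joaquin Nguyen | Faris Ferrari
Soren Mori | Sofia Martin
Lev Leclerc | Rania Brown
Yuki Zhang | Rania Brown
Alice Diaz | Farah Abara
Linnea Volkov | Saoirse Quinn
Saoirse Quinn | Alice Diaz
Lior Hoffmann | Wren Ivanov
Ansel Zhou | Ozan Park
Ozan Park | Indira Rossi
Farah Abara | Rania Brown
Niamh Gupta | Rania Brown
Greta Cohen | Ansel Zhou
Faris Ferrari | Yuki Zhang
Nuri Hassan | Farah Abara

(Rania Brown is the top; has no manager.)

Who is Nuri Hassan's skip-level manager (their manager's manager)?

Nuri Hassan reports to Farah Abara, and Farah Abara reports to Rania Brown. So Nuri Hassan's skip-level manager is Rania Brown.

Rania Brown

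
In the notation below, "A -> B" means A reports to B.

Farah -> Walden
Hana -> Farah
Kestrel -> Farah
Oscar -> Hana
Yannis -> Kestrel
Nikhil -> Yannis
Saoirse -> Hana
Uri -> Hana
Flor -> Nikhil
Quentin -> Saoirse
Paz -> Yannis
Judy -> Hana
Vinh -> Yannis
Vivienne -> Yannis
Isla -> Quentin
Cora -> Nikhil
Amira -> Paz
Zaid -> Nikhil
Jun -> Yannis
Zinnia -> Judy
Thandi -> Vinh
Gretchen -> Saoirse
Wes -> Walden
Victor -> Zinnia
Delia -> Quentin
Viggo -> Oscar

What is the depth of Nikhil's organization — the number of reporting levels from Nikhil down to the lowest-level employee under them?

1

The longest chain under Nikhil runs Nikhil → Zaid, which is 1 level below Nikhil.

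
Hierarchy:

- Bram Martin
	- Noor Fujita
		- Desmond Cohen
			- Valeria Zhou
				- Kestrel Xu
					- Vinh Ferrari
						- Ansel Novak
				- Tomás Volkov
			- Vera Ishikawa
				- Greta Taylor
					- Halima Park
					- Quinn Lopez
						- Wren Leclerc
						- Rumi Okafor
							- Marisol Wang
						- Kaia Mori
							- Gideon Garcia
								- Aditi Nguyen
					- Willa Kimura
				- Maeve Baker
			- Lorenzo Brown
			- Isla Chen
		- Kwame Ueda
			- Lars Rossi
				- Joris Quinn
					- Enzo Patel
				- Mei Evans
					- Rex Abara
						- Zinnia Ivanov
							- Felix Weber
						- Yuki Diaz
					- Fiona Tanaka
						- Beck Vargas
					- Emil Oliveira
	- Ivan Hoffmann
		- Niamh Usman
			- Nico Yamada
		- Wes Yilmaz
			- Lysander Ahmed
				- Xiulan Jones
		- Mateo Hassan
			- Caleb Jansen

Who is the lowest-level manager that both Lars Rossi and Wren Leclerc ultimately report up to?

Lars Rossi's chain of managers is Kwame Ueda, Noor Fujita, Bram Martin. Wren Leclerc's chain of managers is Quinn Lopez, Greta Taylor, Vera Ishikawa, Desmond Cohen, Noor Fujita, Bram Martin. The first manager that appears in both chains is Noor Fujita.

Noor Fujita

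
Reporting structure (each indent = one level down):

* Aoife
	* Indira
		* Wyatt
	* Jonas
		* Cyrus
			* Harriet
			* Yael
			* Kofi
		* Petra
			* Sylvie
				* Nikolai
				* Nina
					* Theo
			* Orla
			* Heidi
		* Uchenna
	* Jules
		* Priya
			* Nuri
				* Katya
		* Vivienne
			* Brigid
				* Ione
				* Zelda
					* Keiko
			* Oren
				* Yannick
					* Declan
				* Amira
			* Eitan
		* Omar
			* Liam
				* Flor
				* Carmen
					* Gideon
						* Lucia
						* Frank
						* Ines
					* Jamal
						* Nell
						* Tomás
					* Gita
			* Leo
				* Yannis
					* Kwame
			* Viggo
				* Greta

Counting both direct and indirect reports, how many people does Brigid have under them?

3

Brigid directly manages Ione, Zelda. Ione has no reports. Under Zelda: Keiko (1). So Brigid's organization is 2 direct reports plus everyone under them: 1 + 2 = 3.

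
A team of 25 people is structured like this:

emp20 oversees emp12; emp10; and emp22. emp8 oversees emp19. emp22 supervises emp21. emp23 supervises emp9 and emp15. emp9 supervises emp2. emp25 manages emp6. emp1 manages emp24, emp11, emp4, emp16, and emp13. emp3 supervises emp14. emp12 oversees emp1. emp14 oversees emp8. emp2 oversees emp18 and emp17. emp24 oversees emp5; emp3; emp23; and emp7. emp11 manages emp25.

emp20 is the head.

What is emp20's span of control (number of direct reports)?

emp20 directly manages emp12, emp10, emp22. That is 3 direct reports.

3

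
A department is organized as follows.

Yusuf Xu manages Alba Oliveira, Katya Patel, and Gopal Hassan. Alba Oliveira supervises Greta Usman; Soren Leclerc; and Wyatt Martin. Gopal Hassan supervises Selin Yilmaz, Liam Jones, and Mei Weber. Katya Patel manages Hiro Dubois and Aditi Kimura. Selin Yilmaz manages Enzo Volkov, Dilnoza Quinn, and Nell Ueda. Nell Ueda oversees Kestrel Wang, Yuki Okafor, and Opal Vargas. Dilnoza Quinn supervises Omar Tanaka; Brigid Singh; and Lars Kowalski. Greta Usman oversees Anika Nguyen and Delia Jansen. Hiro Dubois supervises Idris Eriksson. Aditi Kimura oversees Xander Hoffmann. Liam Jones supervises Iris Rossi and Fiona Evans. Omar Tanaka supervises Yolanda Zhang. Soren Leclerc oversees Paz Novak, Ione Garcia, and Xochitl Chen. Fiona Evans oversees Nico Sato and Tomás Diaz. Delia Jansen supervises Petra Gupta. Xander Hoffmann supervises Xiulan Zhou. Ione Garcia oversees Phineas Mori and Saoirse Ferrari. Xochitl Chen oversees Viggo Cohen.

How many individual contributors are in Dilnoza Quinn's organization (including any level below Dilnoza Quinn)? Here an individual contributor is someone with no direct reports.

3

The people in Dilnoza Quinn's organization with no one reporting to them are Lars Kowalski, Brigid Singh, Yolanda Zhang. That is 3.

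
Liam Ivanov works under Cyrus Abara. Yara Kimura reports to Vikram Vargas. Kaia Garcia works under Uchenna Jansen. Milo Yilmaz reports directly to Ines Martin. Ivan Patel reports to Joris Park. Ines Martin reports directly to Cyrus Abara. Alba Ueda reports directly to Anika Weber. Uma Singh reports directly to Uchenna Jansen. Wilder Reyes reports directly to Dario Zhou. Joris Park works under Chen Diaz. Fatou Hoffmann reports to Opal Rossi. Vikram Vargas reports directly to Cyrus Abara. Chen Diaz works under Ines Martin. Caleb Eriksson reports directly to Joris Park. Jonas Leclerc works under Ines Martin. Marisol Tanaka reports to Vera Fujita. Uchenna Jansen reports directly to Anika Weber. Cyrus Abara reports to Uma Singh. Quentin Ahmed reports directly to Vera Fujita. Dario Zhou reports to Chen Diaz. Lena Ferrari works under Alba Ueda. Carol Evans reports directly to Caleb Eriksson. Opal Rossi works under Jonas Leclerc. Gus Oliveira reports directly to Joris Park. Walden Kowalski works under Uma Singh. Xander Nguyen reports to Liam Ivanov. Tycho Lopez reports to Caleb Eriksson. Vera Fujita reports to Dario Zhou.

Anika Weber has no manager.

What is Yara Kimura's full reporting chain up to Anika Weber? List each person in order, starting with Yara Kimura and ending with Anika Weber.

Yara Kimura -> Vikram Vargas -> Cyrus Abara -> Uma Singh -> Uchenna Jansen -> Anika Weber

Yara Kimura reports to Vikram Vargas. Vikram Vargas reports to Cyrus Abara. Cyrus Abara reports to Uma Singh. Uma Singh reports to Uchenna Jansen. Uchenna Jansen reports to Anika Weber. Anika Weber is at the top.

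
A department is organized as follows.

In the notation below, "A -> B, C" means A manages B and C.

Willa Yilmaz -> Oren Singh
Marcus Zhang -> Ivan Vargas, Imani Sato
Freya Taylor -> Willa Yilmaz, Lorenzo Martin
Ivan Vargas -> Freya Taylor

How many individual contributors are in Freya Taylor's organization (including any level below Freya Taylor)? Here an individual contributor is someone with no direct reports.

The people in Freya Taylor's organization with no one reporting to them are Lorenzo Martin, Oren Singh. That is 2.

2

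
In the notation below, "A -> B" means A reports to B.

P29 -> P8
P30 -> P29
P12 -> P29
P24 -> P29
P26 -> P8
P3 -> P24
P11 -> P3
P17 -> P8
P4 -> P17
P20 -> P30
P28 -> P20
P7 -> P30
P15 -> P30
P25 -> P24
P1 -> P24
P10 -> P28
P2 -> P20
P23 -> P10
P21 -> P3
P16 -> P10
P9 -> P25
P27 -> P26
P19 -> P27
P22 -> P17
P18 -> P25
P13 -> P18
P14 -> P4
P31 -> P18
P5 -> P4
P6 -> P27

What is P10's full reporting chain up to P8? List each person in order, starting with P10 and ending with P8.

P10 reports to P28. P28 reports to P20. P20 reports to P30. P30 reports to P29. P29 reports to P8. P8 is at the top.

P10 -> P28 -> P20 -> P30 -> P29 -> P8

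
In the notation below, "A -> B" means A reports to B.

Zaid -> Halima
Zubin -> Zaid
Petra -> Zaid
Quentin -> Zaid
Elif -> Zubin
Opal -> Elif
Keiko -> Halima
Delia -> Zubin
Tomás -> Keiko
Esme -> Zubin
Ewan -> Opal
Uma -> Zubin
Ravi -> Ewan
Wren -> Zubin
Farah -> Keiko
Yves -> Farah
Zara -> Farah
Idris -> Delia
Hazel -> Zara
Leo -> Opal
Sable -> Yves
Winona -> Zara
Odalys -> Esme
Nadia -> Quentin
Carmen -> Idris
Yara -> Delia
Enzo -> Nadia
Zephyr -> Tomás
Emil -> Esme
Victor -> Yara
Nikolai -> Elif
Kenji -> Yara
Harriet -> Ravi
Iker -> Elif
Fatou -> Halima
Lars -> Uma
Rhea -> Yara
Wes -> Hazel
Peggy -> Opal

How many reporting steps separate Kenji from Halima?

Chain from Kenji up to Halima: Kenji → Yara → Delia → Zubin → Zaid → Halima. That is 5 steps up, so Kenji is 5 levels below Halima.

5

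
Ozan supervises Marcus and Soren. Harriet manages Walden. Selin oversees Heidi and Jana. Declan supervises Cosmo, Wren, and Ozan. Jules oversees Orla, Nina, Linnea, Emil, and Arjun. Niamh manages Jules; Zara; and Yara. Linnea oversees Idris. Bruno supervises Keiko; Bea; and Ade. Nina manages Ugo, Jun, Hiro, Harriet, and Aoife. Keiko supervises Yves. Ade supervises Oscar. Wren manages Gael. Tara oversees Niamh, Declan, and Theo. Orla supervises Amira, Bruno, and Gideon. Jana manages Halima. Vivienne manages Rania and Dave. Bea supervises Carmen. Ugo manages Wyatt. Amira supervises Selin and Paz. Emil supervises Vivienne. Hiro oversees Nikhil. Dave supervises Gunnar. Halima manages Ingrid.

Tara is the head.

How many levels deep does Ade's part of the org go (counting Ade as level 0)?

1

The longest chain under Ade runs Ade → Oscar, which is 1 level below Ade.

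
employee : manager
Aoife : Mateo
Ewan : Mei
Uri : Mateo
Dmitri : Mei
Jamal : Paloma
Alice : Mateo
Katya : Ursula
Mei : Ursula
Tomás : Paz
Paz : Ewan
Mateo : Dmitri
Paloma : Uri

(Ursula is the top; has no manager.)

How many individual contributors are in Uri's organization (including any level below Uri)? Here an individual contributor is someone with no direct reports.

The only person in Uri's organization with no one reporting to them is Jamal. That is 1.

1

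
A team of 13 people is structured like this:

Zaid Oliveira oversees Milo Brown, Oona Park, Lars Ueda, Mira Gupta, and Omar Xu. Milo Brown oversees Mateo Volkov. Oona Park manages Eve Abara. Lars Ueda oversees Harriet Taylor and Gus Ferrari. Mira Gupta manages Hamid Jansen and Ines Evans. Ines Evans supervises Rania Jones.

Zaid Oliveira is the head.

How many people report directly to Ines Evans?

1

Ines Evans directly manages Rania Jones. That is 1 direct report.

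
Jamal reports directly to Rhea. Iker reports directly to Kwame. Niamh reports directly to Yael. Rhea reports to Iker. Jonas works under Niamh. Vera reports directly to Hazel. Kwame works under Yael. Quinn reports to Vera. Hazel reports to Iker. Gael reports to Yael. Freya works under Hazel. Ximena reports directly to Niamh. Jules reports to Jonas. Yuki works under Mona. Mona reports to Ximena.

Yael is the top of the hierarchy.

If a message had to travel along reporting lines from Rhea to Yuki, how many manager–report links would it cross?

Rhea is 3 levels below Yael, and Yuki is 4 levels below Yael (their lowest common manager). The shortest path runs up from Rhea to Yael and back down to Yuki: 3 + 4 = 7 links.

7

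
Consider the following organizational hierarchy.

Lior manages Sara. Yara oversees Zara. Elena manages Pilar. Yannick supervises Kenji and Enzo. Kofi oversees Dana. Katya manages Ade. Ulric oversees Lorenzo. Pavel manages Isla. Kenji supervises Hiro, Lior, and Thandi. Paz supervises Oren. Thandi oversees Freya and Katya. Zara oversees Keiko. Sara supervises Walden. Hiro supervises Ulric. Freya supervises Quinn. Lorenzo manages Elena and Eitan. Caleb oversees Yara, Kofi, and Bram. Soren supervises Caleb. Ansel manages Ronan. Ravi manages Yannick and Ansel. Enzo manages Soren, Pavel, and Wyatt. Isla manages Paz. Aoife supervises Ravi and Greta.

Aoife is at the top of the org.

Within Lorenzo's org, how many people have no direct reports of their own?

2

The people in Lorenzo's organization with no one reporting to them are Eitan, Pilar. That is 2.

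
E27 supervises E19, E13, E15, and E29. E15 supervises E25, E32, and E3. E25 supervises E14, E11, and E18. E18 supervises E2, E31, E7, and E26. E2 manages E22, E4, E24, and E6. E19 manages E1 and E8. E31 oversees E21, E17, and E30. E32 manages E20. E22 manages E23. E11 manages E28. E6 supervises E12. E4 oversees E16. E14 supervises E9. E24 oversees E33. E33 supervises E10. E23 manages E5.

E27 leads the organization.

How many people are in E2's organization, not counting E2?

E2 directly manages E22, E6, E4, E24. Under E22: E23, E5 (2). Under E6: E12 (1). Under E4: E16 (1). Under E24: E33, E10 (2). So E2's organization is 4 direct reports plus everyone under them: 3 + 2 + 2 + 3 = 10.

10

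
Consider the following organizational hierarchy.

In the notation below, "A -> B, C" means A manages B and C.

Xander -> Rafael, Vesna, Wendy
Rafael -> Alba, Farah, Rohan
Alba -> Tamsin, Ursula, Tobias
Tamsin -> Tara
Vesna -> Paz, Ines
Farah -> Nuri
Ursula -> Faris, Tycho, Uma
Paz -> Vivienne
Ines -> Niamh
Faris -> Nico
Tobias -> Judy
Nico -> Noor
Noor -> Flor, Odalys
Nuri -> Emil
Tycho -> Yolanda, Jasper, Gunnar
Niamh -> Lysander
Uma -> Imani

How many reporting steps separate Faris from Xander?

Chain from Faris up to Xander: Faris → Ursula → Alba → Rafael → Xander. That is 4 steps up, so Faris is 4 levels below Xander.

4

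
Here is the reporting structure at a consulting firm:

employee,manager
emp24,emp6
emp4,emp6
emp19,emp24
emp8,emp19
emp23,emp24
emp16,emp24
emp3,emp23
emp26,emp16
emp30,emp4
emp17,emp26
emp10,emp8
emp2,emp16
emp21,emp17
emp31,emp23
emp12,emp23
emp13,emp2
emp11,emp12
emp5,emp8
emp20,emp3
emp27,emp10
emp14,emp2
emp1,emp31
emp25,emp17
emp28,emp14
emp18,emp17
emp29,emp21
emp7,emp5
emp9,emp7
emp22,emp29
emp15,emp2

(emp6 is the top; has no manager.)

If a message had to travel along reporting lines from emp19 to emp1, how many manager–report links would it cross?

4

emp19 is 1 level below emp24, and emp1 is 3 levels below emp24 (their lowest common manager). The shortest path runs up from emp19 to emp24 and back down to emp1: 1 + 3 = 4 links.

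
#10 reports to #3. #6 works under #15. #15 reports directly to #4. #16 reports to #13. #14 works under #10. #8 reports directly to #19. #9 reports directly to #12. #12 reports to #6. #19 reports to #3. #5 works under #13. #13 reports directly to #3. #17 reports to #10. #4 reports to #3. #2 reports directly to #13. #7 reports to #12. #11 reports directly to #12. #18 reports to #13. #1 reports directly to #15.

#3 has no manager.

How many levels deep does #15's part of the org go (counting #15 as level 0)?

The longest chain under #15 runs #15 → #6 → #12 → #9, which is 3 levels below #15.

3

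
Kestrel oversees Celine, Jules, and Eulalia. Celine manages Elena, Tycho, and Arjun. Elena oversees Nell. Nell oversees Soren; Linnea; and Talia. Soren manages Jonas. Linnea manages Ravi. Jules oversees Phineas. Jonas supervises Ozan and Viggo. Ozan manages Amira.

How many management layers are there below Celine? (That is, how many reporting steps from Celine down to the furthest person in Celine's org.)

The longest chain under Celine runs Celine → Elena → Nell → Soren → Jonas → Ozan → Amira, which is 6 levels below Celine.

6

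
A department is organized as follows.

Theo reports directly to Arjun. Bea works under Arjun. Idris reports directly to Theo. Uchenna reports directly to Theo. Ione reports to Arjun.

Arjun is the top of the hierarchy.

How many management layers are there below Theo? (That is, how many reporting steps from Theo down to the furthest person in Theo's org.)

1

The longest chain under Theo runs Theo → Uchenna, which is 1 level below Theo.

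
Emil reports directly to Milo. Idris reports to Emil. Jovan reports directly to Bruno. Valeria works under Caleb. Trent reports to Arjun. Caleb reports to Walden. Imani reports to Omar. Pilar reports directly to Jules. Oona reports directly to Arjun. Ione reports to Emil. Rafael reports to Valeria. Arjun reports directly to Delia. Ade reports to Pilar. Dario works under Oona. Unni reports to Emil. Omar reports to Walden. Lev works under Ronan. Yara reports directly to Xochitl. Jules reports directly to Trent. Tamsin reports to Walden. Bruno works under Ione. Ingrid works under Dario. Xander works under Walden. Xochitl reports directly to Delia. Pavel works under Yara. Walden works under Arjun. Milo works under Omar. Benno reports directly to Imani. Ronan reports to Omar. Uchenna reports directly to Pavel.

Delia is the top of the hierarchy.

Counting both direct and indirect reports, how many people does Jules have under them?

Jules directly manages Pilar. Under Pilar: Ade (1). That's 2 in total.

2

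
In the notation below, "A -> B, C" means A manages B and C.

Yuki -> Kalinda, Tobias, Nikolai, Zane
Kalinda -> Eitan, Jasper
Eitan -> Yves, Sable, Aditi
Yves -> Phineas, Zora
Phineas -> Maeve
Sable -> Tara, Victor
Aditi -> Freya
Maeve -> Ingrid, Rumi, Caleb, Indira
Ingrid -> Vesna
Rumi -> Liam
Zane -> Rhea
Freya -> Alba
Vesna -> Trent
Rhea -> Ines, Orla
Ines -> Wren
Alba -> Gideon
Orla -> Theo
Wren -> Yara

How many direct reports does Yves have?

Yves directly manages Phineas, Zora. That is 2 direct reports.

2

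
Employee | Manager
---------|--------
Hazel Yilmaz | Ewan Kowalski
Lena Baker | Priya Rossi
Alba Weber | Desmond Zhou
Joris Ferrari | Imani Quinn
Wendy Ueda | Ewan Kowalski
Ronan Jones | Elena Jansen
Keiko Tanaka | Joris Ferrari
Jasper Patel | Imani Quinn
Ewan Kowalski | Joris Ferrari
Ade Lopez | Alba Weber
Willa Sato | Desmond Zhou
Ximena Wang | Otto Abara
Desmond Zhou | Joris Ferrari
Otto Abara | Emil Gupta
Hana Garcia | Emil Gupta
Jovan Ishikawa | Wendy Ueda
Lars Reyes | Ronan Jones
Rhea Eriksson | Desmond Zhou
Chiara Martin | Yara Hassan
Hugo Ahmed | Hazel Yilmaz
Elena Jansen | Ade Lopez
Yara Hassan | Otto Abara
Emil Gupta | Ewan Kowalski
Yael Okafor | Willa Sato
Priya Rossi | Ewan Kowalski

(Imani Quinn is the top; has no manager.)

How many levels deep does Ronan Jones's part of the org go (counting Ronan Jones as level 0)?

The longest chain under Ronan Jones runs Ronan Jones → Lars Reyes, which is 1 level below Ronan Jones.

1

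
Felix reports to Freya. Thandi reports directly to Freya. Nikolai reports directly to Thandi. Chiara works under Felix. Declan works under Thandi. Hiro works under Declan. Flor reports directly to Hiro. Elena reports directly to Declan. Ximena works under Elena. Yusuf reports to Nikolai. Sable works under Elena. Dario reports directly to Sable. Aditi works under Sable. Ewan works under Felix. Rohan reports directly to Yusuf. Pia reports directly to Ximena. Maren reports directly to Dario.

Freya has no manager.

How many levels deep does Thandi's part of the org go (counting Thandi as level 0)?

5

The longest chain under Thandi runs Thandi → Declan → Elena → Sable → Dario → Maren, which is 5 levels below Thandi.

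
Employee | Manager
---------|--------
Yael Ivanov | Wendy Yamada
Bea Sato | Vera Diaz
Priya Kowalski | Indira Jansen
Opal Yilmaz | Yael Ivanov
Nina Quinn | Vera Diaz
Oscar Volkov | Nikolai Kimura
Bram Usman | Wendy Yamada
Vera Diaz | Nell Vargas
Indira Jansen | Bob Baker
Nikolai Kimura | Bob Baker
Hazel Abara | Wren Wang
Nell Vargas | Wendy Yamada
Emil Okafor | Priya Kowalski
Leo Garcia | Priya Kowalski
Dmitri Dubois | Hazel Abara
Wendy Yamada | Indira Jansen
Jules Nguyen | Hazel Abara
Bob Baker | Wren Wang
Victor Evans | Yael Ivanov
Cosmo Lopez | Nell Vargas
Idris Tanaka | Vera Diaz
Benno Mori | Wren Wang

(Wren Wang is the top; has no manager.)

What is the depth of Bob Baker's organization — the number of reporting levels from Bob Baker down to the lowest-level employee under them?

5

The longest chain under Bob Baker runs Bob Baker → Indira Jansen → Wendy Yamada → Nell Vargas → Vera Diaz → Idris Tanaka, which is 5 levels below Bob Baker.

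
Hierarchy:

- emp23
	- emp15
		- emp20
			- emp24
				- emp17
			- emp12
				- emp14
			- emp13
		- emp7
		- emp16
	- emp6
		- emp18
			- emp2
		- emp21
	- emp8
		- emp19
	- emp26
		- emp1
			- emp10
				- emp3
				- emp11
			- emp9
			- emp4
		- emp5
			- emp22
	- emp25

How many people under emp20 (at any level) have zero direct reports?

The people in emp20's organization with no one reporting to them are emp13, emp14, emp17. That is 3.

3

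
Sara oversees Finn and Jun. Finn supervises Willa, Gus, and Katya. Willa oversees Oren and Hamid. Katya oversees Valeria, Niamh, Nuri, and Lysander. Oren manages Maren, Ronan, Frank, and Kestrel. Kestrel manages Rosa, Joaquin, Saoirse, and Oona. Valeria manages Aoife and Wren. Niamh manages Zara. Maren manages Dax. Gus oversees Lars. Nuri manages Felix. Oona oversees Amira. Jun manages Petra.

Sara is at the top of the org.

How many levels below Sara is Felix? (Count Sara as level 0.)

4

Chain from Felix up to Sara: Felix → Nuri → Katya → Finn → Sara. That is 4 steps up, so Felix is 4 levels below Sara.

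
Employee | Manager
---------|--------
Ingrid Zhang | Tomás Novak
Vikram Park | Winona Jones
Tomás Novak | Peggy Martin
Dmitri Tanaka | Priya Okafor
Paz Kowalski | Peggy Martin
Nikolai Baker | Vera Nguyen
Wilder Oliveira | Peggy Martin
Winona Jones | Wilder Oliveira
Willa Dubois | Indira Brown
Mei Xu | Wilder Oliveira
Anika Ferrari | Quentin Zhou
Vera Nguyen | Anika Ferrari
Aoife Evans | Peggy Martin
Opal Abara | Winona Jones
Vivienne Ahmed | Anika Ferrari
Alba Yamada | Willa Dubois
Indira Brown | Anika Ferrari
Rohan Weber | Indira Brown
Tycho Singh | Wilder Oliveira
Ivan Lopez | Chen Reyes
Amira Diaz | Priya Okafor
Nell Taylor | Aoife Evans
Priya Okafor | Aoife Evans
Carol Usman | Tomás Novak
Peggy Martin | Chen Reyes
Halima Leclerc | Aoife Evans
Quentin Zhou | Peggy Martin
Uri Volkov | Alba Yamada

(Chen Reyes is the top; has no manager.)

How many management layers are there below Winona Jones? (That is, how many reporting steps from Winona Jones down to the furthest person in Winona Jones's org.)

The longest chain under Winona Jones runs Winona Jones → Vikram Park, which is 1 level below Winona Jones.

1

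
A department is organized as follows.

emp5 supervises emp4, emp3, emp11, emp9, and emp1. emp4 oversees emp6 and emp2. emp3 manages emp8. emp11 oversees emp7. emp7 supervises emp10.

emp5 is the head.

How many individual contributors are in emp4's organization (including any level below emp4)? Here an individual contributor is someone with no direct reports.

The people in emp4's organization with no one reporting to them are emp2, emp6. That is 2.

2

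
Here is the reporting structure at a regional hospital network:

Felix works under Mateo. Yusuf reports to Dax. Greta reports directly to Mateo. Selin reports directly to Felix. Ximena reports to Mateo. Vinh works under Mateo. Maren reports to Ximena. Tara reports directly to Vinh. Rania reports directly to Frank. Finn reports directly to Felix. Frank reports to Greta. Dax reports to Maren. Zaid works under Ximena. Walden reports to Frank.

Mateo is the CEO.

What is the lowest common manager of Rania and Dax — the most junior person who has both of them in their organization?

Mateo

Rania's chain of managers is Frank, Greta, Mateo. Dax's chain of managers is Maren, Ximena, Mateo. The first manager that appears in both chains is Mateo.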